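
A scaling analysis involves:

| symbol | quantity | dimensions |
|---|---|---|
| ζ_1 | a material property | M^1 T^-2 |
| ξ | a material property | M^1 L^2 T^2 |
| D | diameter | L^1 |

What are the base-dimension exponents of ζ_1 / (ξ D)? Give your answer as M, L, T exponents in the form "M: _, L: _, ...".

Collect each base-dimension exponent across the product:
  M: (1) − (1) − (0) = 0
  L: (0) − (2) − (1) = -3
  T: (-2) − (2) − (0) = -4
So the dimensions are [L⁻³ T⁻⁴].

M: 0, L: -3, T: -4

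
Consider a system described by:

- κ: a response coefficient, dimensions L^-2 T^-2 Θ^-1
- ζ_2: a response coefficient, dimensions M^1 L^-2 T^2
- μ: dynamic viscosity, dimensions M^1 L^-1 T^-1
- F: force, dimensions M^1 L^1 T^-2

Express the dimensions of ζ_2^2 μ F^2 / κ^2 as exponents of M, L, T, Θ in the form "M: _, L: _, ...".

Collect each base-dimension exponent across the product:
  M: −2·(0) + 2·(1) + (1) + 2·(1) = 5
  L: −2·(-2) + 2·(-2) + (-1) + 2·(1) = 1
  T: −2·(-2) + 2·(2) + (-1) + 2·(-2) = 3
  Θ: −2·(-1) + 2·(0) + (0) + 2·(0) = 2
So the dimensions are [M⁵ L T³ Θ²].

M: 5, L: 1, T: 3, Θ: 2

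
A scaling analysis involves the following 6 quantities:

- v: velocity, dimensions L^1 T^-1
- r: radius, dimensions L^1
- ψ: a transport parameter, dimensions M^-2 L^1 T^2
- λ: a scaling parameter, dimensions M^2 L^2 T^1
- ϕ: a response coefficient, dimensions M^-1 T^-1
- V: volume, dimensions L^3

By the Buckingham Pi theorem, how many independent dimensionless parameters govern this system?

There are 6 variables and 3 base dimensions (M, L, T).
The dimension matrix has rank 3.
Independent dimensionless groups: 6 − 3 = 3.

3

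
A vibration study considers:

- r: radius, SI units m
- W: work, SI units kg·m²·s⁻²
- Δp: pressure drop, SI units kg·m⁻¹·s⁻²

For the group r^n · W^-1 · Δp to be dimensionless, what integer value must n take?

Balance the L exponent: (1)·n from r, plus −(2) + (-1) = -3 from the rest, must sum to zero.
n − 3 = 0, so n = 3.

3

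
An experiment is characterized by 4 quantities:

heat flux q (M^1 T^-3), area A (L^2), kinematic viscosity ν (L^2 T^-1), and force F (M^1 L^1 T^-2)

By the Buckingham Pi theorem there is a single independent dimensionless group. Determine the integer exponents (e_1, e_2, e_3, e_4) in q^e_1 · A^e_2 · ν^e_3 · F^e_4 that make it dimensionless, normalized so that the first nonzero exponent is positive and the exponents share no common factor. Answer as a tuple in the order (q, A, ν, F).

M: e_1·(1) + e_2·(0) + e_3·(0) + e_4·(1) = 0
L: e_1·(0) + e_2·(2) + e_3·(2) + e_4·(1) = 0
T: e_1·(-3) + e_2·(0) + e_3·(-1) + e_4·(-2) = 0
Solving this homogeneous linear system for the smallest-integer solution (first nonzero entry positive) gives (2, 3, -2, -2).

(2, 3, -2, -2)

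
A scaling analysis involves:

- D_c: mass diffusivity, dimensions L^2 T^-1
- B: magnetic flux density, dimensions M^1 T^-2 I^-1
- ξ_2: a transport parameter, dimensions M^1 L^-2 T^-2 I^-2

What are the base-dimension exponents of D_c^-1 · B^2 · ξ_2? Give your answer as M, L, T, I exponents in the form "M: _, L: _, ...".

Collect each base-dimension exponent across the product:
  M: −(0) + 2·(1) + (1) = 3
  L: −(2) + 2·(0) + (-2) = -4
  T: −(-1) + 2·(-2) + (-2) = -5
  I: −(0) + 2·(-1) + (-2) = -4
So the dimensions are [M³ L⁻⁴ T⁻⁵ I⁻⁴].

M: 3, L: -4, T: -5, I: -4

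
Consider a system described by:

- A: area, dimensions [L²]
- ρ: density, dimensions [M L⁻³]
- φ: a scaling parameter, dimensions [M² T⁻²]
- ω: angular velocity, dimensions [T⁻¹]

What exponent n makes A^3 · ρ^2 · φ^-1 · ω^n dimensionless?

Balance the T exponent: (-1)·n from ω, plus 3·(0) + 2·(0) − (-2) = 2 from the rest, must sum to zero.
−n + 2 = 0, so n = 2.

2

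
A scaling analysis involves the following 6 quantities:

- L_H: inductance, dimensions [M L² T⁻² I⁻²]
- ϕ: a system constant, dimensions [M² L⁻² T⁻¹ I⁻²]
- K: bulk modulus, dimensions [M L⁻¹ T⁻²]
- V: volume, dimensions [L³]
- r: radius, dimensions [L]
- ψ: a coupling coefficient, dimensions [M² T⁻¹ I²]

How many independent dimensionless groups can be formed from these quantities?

2

There are 6 variables and 4 base dimensions (M, L, T, I).
The dimension matrix has rank 4.
Independent dimensionless groups: 6 − 4 = 2.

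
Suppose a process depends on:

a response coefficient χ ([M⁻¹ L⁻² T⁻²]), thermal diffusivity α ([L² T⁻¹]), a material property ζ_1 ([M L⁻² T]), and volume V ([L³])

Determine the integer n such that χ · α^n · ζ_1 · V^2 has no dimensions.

-1

Balance the L exponent: (2)·n from α, plus (-2) + (-2) + 2·(3) = 2 from the rest, must sum to zero.
2n + 2 = 0, so n = -1.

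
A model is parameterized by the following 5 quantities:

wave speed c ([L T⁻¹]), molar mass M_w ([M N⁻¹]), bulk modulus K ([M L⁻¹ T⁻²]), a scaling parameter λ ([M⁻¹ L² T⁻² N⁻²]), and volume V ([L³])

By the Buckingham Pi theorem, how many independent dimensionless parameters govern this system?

1

There are 5 variables and 4 base dimensions (M, L, T, N).
The dimension matrix has rank 4.
Independent dimensionless groups: 5 − 4 = 1.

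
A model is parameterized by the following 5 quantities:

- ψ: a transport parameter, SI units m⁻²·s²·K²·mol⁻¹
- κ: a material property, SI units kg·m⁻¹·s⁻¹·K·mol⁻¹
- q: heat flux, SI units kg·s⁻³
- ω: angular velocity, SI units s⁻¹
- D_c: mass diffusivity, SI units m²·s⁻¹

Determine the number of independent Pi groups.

0

There are 5 variables and 5 base dimensions (M, L, T, Θ, N).
The dimension matrix has rank 5.
Independent dimensionless groups: 5 − 5 = 0.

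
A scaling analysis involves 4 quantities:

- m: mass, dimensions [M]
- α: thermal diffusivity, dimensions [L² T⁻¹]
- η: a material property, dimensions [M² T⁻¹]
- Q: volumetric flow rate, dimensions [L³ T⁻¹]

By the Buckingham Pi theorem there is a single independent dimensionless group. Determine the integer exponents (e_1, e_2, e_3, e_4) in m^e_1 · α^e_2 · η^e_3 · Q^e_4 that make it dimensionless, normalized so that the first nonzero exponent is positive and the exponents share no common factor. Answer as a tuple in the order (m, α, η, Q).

(2, 3, -1, -2)

M: e_1·(1) + e_2·(0) + e_3·(2) + e_4·(0) = 0
L: e_1·(0) + e_2·(2) + e_3·(0) + e_4·(3) = 0
T: e_1·(0) + e_2·(-1) + e_3·(-1) + e_4·(-1) = 0
Solving this homogeneous linear system for the smallest-integer solution (first nonzero entry positive) gives (2, 3, -1, -2).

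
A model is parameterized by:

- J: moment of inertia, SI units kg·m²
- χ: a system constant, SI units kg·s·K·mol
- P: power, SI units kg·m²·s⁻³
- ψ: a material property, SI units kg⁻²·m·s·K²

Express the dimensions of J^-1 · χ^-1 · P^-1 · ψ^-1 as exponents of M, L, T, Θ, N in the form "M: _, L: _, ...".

M: -1, L: -5, T: 1, Θ: -3, N: -1

Collect each base-dimension exponent across the product:
  M: −(1) − (1) − (1) − (-2) = -1
  L: −(2) − (0) − (2) − (1) = -5
  T: −(0) − (1) − (-3) − (1) = 1
  Θ: −(0) − (1) − (0) − (2) = -3
  N: −(0) − (1) − (0) − (0) = -1
So the dimensions are [M⁻¹ L⁻⁵ T Θ⁻³ N⁻¹].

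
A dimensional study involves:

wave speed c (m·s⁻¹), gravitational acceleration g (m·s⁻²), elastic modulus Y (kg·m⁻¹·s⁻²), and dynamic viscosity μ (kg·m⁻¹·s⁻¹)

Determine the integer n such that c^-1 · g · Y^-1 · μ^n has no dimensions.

1

Balance the M exponent: (1)·n from μ, plus −(0) + (0) − (1) = -1 from the rest, must sum to zero.
n − 1 = 0, so n = 1.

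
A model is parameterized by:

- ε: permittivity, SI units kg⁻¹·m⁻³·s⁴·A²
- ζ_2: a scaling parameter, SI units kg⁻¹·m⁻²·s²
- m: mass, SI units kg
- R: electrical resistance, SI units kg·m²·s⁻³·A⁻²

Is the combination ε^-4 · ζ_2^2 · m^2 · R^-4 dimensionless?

Sum the exponent of each base dimension across the product:
  M: −4·[ε]_M + 2·[ζ_2]_M + 2·[m]_M − 4·[R]_M = −4·(-1) + 2·(-1) + 2·(1) − 4·(1) = 0
  L: −4·[ε]_L + 2·[ζ_2]_L + 2·[m]_L − 4·[R]_L = −4·(-3) + 2·(-2) + 2·(0) − 4·(2) = 0
  T: −4·[ε]_T + 2·[ζ_2]_T + 2·[m]_T − 4·[R]_T = −4·(4) + 2·(2) + 2·(0) − 4·(-3) = 0
  I: −4·[ε]_I + 2·[ζ_2]_I + 2·[m]_I − 4·[R]_I = −4·(2) + 2·(0) + 2·(0) − 4·(-2) = 0
All base exponents vanish — dimensionless.

yes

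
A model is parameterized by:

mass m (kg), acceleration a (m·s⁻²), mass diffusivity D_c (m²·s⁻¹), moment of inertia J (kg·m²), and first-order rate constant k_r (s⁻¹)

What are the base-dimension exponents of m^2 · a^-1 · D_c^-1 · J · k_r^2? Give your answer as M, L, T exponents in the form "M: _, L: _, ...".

M: 3, L: -1, T: 1

Collect each base-dimension exponent across the product:
  M: 2·(1) − (0) − (0) + (1) + 2·(0) = 3
  L: 2·(0) − (1) − (2) + (2) + 2·(0) = -1
  T: 2·(0) − (-2) − (-1) + (0) + 2·(-1) = 1
So the dimensions are [M³ L⁻¹ T].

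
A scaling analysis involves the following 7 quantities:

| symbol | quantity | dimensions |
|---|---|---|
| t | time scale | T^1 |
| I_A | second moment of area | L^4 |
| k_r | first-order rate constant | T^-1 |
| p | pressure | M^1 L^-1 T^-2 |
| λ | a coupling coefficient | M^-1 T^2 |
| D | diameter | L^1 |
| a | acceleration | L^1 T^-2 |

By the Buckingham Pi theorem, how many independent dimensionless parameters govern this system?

There are 7 variables and 3 base dimensions (M, L, T).
The dimension matrix has rank 3.
Independent dimensionless groups: 7 − 3 = 4.

4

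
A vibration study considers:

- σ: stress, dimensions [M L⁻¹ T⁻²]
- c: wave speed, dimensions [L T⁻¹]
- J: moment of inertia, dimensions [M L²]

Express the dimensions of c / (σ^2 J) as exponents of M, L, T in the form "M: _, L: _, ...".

M: -3, L: 1, T: 3

Collect each base-dimension exponent across the product:
  M: −2·(1) + (0) − (1) = -3
  L: −2·(-1) + (1) − (2) = 1
  T: −2·(-2) + (-1) − (0) = 3
So the dimensions are [M⁻³ L T³].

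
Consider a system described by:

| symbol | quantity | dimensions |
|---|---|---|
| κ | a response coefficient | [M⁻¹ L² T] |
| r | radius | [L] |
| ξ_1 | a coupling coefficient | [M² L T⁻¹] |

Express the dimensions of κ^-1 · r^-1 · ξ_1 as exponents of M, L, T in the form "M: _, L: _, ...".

Collect each base-dimension exponent across the product:
  M: −(-1) − (0) + (2) = 3
  L: −(2) − (1) + (1) = -2
  T: −(1) − (0) + (-1) = -2
So the dimensions are [M³ L⁻² T⁻²].

M: 3, L: -2, T: -2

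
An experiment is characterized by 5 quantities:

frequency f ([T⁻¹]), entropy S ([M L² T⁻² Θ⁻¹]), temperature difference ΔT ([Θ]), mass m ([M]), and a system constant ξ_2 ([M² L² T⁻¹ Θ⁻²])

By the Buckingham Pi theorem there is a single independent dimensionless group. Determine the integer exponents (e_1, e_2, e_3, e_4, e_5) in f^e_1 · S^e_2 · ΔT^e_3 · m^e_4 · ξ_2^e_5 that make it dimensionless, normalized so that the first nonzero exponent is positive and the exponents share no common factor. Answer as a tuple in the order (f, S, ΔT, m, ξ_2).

M: e_1·(0) + e_2·(1) + e_3·(0) + e_4·(1) + e_5·(2) = 0
L: e_1·(0) + e_2·(2) + e_3·(0) + e_4·(0) + e_5·(2) = 0
T: e_1·(-1) + e_2·(-2) + e_3·(0) + e_4·(0) + e_5·(-1) = 0
Θ: e_1·(0) + e_2·(-1) + e_3·(1) + e_4·(0) + e_5·(-2) = 0
Solving this homogeneous linear system for the smallest-integer solution (first nonzero entry positive) gives (1, -1, 1, -1, 1).

(1, -1, 1, -1, 1)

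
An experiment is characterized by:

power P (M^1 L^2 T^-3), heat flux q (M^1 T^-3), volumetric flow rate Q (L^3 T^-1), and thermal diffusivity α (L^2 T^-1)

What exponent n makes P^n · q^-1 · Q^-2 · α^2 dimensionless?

Balance the M exponent: (1)·n from P, plus −(1) − 2·(0) + 2·(0) = -1 from the rest, must sum to zero.
n − 1 = 0, so n = 1.

1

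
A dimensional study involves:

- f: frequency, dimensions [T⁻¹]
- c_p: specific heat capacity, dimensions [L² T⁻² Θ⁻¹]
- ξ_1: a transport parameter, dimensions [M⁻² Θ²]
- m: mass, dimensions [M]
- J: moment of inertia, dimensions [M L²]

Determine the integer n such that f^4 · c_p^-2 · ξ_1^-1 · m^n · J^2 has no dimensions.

-4

Balance the M exponent: (1)·n from m, plus 4·(0) − 2·(0) − (-2) + 2·(1) = 4 from the rest, must sum to zero.
n + 4 = 0, so n = -4.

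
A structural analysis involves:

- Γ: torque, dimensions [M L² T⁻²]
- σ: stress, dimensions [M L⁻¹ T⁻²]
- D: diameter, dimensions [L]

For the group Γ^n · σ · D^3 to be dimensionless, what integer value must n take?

-1

Balance the M exponent: (1)·n from Γ, plus (1) + 3·(0) = 1 from the rest, must sum to zero.
n + 1 = 0, so n = -1.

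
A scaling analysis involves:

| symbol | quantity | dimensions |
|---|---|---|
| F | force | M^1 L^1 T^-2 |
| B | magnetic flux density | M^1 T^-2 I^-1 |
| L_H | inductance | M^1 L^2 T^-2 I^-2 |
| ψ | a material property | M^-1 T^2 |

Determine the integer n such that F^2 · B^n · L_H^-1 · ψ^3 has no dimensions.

2

Balance the M exponent: (1)·n from B, plus 2·(1) − (1) + 3·(-1) = -2 from the rest, must sum to zero.
n − 2 = 0, so n = 2.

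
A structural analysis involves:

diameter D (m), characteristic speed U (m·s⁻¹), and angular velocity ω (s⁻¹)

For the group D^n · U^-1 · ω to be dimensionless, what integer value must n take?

1

Balance the L exponent: (1)·n from D, plus −(1) + (0) = -1 from the rest, must sum to zero.
n − 1 = 0, so n = 1.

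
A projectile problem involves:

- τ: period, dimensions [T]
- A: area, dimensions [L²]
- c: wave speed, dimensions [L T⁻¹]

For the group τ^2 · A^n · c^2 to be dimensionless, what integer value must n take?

Balance the L exponent: (2)·n from A, plus 2·(0) + 2·(1) = 2 from the rest, must sum to zero.
2n + 2 = 0, so n = -1.

-1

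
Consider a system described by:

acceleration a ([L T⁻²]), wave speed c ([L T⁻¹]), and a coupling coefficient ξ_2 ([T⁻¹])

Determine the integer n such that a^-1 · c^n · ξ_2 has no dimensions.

1

Balance the L exponent: (1)·n from c, plus −(1) + (0) = -1 from the rest, must sum to zero.
n − 1 = 0, so n = 1.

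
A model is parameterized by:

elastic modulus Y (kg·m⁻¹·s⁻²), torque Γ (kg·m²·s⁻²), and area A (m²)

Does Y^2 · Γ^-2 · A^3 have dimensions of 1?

Sum the exponent of each base dimension across the product:
  M: 2·[Y]_M − 2·[Γ]_M + 3·[A]_M = 2·(1) − 2·(1) + 3·(0) = 0
  L: 2·[Y]_L − 2·[Γ]_L + 3·[A]_L = 2·(-1) − 2·(2) + 3·(2) = 0
  T: 2·[Y]_T − 2·[Γ]_T + 3·[A]_T = 2·(-2) − 2·(-2) + 3·(0) = 0
All base exponents vanish — dimensionless.

yes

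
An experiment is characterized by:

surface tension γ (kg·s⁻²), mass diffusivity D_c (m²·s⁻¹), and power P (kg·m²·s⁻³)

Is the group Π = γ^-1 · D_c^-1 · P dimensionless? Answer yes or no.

yes

Sum the exponent of each base dimension across the product:
  M: −[γ]_M − [D_c]_M + [P]_M = −(1) − (0) + (1) = 0
  L: −[γ]_L − [D_c]_L + [P]_L = −(0) − (2) + (2) = 0
  T: −[γ]_T − [D_c]_T + [P]_T = −(-2) − (-1) + (-3) = 0
All base exponents vanish — dimensionless.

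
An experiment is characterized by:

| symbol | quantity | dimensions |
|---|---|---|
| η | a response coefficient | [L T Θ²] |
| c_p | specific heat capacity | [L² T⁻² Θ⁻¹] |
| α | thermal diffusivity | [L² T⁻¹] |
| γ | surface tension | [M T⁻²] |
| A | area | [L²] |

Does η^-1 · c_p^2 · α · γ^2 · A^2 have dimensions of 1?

no

Sum the exponent of each base dimension across the product:
  M: −[η]_M + 2·[c_p]_M + [α]_M + 2·[γ]_M + 2·[A]_M = −(0) + 2·(0) + (0) + 2·(1) + 2·(0) = 2
  L: −[η]_L + 2·[c_p]_L + [α]_L + 2·[γ]_L + 2·[A]_L = −(1) + 2·(2) + (2) + 2·(0) + 2·(2) = 9
  T: −[η]_T + 2·[c_p]_T + [α]_T + 2·[γ]_T + 2·[A]_T = −(1) + 2·(-2) + (-1) + 2·(-2) + 2·(0) = -10
  Θ: −[η]_Θ + 2·[c_p]_Θ + [α]_Θ + 2·[γ]_Θ + 2·[A]_Θ = −(2) + 2·(-1) + (0) + 2·(0) + 2·(0) = -4
Net dimensions [M² L⁹ T⁻¹⁰ Θ⁻⁴] ≠ [1] — not dimensionless.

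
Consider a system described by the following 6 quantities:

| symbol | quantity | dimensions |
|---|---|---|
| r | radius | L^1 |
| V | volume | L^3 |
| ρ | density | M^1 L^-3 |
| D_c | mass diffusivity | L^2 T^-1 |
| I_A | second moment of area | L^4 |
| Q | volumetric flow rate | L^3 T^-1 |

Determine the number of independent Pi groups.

There are 6 variables and 3 base dimensions (M, L, T).
The dimension matrix has rank 3.
Independent dimensionless groups: 6 − 3 = 3.

3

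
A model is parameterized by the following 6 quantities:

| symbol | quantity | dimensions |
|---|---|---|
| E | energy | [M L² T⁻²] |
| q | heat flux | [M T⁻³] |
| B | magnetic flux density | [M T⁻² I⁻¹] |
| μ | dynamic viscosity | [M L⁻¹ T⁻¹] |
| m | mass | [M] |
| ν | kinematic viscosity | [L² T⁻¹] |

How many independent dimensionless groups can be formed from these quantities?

There are 6 variables and 4 base dimensions (M, L, T, I).
The dimension matrix has rank 4.
Independent dimensionless groups: 6 − 4 = 2.

2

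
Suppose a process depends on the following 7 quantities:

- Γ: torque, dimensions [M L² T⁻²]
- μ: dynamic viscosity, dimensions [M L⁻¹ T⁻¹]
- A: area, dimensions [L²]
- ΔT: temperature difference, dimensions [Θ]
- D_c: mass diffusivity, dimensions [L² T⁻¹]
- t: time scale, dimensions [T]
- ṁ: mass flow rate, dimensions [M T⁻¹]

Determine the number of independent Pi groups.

3

There are 7 variables and 4 base dimensions (M, L, T, Θ).
The dimension matrix has rank 4.
Independent dimensionless groups: 7 − 4 = 3.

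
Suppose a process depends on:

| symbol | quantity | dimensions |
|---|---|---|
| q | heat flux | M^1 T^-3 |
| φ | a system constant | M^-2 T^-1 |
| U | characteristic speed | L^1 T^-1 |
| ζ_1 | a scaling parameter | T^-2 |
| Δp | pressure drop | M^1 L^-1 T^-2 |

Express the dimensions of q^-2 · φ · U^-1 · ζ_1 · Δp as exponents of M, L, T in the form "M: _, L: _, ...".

M: -3, L: -2, T: 2

Collect each base-dimension exponent across the product:
  M: −2·(1) + (-2) − (0) + (0) + (1) = -3
  L: −2·(0) + (0) − (1) + (0) + (-1) = -2
  T: −2·(-3) + (-1) − (-1) + (-2) + (-2) = 2
So the dimensions are [M⁻³ L⁻² T²].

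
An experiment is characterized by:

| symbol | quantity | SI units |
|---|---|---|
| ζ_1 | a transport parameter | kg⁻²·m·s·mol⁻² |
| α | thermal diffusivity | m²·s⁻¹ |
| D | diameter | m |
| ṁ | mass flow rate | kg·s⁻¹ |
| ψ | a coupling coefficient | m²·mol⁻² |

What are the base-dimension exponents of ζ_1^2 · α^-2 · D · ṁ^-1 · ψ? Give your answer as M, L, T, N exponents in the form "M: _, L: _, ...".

M: -5, L: 1, T: 5, N: -6

Collect each base-dimension exponent across the product:
  M: 2·(-2) − 2·(0) + (0) − (1) + (0) = -5
  L: 2·(1) − 2·(2) + (1) − (0) + (2) = 1
  T: 2·(1) − 2·(-1) + (0) − (-1) + (0) = 5
  N: 2·(-2) − 2·(0) + (0) − (0) + (-2) = -6
So the dimensions are [M⁻⁵ L T⁵ N⁻⁶].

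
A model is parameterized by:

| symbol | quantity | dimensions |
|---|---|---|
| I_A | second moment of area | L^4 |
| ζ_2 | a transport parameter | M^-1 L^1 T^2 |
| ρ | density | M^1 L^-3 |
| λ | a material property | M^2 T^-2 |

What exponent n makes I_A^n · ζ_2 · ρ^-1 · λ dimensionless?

Balance the L exponent: (4)·n from I_A, plus (1) − (-3) + (0) = 4 from the rest, must sum to zero.
4n + 4 = 0, so n = -1.

-1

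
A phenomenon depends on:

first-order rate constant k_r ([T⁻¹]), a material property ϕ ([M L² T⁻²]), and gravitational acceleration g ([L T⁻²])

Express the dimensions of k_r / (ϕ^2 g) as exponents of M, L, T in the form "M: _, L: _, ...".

M: -2, L: -5, T: 5

Collect each base-dimension exponent across the product:
  M: (0) − 2·(1) − (0) = -2
  L: (0) − 2·(2) − (1) = -5
  T: (-1) − 2·(-2) − (-2) = 5
So the dimensions are [M⁻² L⁻⁵ T⁵].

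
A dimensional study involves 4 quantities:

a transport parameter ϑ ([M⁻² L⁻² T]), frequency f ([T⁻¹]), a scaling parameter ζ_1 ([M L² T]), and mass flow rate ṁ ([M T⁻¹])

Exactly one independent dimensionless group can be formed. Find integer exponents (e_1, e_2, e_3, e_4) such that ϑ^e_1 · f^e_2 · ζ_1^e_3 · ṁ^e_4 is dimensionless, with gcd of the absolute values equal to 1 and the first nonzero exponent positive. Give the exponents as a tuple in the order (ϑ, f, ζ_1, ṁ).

M: e_1·(-2) + e_2·(0) + e_3·(1) + e_4·(1) = 0
L: e_1·(-2) + e_2·(0) + e_3·(2) + e_4·(0) = 0
T: e_1·(1) + e_2·(-1) + e_3·(1) + e_4·(-1) = 0
Solving this homogeneous linear system for the smallest-integer solution (first nonzero entry positive) gives (1, 1, 1, 1).

(1, 1, 1, 1)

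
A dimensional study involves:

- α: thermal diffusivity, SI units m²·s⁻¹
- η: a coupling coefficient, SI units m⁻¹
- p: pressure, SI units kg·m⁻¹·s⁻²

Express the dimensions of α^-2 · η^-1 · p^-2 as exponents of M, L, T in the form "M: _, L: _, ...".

Collect each base-dimension exponent across the product:
  M: −2·(0) − (0) − 2·(1) = -2
  L: −2·(2) − (-1) − 2·(-1) = -1
  T: −2·(-1) − (0) − 2·(-2) = 6
So the dimensions are [M⁻² L⁻¹ T⁶].

M: -2, L: -1, T: 6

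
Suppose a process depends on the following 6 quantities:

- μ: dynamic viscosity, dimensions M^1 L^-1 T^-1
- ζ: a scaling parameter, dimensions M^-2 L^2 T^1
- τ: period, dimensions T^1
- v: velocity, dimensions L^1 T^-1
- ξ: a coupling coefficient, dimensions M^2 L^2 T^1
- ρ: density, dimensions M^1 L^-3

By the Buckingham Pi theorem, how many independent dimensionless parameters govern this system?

3

There are 6 variables and 3 base dimensions (M, L, T).
The dimension matrix has rank 3.
Independent dimensionless groups: 6 − 3 = 3.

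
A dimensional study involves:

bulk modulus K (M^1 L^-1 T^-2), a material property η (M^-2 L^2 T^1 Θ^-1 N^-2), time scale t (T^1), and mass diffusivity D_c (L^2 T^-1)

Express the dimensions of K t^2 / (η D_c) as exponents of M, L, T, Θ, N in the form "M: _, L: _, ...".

M: 3, L: -5, T: 0, Θ: 1, N: 2

Collect each base-dimension exponent across the product:
  M: (1) − (-2) + 2·(0) − (0) = 3
  L: (-1) − (2) + 2·(0) − (2) = -5
  T: (-2) − (1) + 2·(1) − (-1) = 0
  Θ: (0) − (-1) + 2·(0) − (0) = 1
  N: (0) − (-2) + 2·(0) − (0) = 2
So the dimensions are [M³ L⁻⁵ Θ N²].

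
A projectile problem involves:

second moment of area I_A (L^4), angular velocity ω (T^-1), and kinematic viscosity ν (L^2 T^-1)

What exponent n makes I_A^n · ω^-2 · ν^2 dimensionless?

-1

Balance the L exponent: (4)·n from I_A, plus −2·(0) + 2·(2) = 4 from the rest, must sum to zero.
4n + 4 = 0, so n = -1.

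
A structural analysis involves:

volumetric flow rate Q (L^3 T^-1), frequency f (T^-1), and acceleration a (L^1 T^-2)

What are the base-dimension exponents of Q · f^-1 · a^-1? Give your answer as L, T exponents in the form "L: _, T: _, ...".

L: 2, T: 2

Collect each base-dimension exponent across the product:
  L: (3) − (0) − (1) = 2
  T: (-1) − (-1) − (-2) = 2
So the dimensions are [L² T²].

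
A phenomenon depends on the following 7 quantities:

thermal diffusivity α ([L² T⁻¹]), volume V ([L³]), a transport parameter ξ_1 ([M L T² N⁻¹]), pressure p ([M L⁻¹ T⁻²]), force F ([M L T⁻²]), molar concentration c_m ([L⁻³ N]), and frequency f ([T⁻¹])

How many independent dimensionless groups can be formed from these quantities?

3

There are 7 variables and 4 base dimensions (M, L, T, N).
The dimension matrix has rank 4.
Independent dimensionless groups: 7 − 4 = 3.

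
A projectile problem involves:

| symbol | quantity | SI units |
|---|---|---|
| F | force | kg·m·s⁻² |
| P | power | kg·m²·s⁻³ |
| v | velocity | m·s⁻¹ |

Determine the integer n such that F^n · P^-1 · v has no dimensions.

Balance the M exponent: (1)·n from F, plus −(1) + (0) = -1 from the rest, must sum to zero.
n − 1 = 0, so n = 1.

1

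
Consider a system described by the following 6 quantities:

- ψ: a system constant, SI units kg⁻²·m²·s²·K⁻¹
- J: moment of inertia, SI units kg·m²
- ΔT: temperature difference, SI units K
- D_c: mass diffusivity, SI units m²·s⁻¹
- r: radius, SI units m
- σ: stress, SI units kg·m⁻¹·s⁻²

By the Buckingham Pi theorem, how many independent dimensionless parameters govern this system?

There are 6 variables and 4 base dimensions (M, L, T, Θ).
The dimension matrix has rank 4.
Independent dimensionless groups: 6 − 4 = 2.

2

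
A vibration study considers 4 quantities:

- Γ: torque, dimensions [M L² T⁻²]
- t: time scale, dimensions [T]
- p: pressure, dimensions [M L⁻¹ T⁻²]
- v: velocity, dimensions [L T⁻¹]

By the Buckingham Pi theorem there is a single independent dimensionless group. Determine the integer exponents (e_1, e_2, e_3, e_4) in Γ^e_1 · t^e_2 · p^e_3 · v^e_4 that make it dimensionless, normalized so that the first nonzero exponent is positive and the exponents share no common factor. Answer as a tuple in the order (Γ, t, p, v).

(1, -3, -1, -3)

M: e_1·(1) + e_2·(0) + e_3·(1) + e_4·(0) = 0
L: e_1·(2) + e_2·(0) + e_3·(-1) + e_4·(1) = 0
T: e_1·(-2) + e_2·(1) + e_3·(-2) + e_4·(-1) = 0
Solving this homogeneous linear system for the smallest-integer solution (first nonzero entry positive) gives (1, -3, -1, -3).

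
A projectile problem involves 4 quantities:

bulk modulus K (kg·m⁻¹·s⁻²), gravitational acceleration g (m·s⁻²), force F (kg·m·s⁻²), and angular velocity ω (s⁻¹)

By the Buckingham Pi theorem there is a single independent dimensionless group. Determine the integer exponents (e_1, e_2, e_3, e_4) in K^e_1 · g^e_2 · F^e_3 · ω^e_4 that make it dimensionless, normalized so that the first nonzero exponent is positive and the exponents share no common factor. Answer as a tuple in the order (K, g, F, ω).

(1, 2, -1, -4)

M: e_1·(1) + e_2·(0) + e_3·(1) + e_4·(0) = 0
L: e_1·(-1) + e_2·(1) + e_3·(1) + e_4·(0) = 0
T: e_1·(-2) + e_2·(-2) + e_3·(-2) + e_4·(-1) = 0
Solving this homogeneous linear system for the smallest-integer solution (first nonzero entry positive) gives (1, 2, -1, -4).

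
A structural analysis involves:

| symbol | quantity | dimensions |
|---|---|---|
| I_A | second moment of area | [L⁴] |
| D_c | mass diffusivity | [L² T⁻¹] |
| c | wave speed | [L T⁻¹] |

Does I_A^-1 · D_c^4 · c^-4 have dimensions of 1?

Sum the exponent of each base dimension across the product:
  M: −[I_A]_M + 4·[D_c]_M − 4·[c]_M = −(0) + 4·(0) − 4·(0) = 0
  L: −[I_A]_L + 4·[D_c]_L − 4·[c]_L = −(4) + 4·(2) − 4·(1) = 0
  T: −[I_A]_T + 4·[D_c]_T − 4·[c]_T = −(0) + 4·(-1) − 4·(-1) = 0
All base exponents vanish — dimensionless.

yes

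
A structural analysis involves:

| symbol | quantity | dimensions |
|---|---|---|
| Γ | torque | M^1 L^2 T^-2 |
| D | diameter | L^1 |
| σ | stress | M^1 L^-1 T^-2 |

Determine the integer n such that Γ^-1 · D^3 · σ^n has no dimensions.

Balance the M exponent: (1)·n from σ, plus −(1) + 3·(0) = -1 from the rest, must sum to zero.
n − 1 = 0, so n = 1.

1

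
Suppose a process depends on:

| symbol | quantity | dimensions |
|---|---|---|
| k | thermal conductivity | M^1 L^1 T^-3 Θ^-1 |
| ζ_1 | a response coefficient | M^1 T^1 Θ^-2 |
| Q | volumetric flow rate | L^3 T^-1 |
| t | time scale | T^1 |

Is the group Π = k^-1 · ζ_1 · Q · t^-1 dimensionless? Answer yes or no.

no

Sum the exponent of each base dimension across the product:
  M: −[k]_M + [ζ_1]_M + [Q]_M − [t]_M = −(1) + (1) + (0) − (0) = 0
  L: −[k]_L + [ζ_1]_L + [Q]_L − [t]_L = −(1) + (0) + (3) − (0) = 2
  T: −[k]_T + [ζ_1]_T + [Q]_T − [t]_T = −(-3) + (1) + (-1) − (1) = 2
  Θ: −[k]_Θ + [ζ_1]_Θ + [Q]_Θ − [t]_Θ = −(-1) + (-2) + (0) − (0) = -1
Net dimensions [L² T² Θ⁻¹] ≠ [1] — not dimensionless.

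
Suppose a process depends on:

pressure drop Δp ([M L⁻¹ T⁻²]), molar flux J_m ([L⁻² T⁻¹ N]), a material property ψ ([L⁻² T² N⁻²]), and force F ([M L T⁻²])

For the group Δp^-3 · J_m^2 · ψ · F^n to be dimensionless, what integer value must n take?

Balance the M exponent: (1)·n from F, plus −3·(1) + 2·(0) + (0) = -3 from the rest, must sum to zero.
n − 3 = 0, so n = 3.

3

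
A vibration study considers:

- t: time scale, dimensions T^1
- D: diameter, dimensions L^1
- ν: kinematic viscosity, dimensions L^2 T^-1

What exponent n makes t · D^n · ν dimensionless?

Balance the L exponent: (1)·n from D, plus (0) + (2) = 2 from the rest, must sum to zero.
n + 2 = 0, so n = -2.

-2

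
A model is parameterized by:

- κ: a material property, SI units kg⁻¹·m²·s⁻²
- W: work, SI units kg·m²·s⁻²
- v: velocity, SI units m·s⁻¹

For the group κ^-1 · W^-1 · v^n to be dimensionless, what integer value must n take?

4

Balance the L exponent: (1)·n from v, plus −(2) − (2) = -4 from the rest, must sum to zero.
n − 4 = 0, so n = 4.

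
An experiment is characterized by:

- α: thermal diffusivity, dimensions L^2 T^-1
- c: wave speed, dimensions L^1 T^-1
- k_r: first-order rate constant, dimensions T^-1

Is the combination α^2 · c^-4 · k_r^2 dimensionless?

Sum the exponent of each base dimension across the product:
  M: 2·[α]_M − 4·[c]_M + 2·[k_r]_M = 2·(0) − 4·(0) + 2·(0) = 0
  L: 2·[α]_L − 4·[c]_L + 2·[k_r]_L = 2·(2) − 4·(1) + 2·(0) = 0
  T: 2·[α]_T − 4·[c]_T + 2·[k_r]_T = 2·(-1) − 4·(-1) + 2·(-1) = 0
  Θ: 2·[α]_Θ − 4·[c]_Θ + 2·[k_r]_Θ = 2·(0) − 4·(0) + 2·(0) = 0
All base exponents vanish — dimensionless.

yes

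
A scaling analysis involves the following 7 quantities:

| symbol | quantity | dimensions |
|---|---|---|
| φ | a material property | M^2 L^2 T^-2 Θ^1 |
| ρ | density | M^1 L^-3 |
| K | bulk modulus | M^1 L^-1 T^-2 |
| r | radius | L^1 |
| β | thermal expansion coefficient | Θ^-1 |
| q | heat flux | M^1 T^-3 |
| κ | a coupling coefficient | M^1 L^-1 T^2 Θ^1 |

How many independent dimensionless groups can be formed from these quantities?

There are 7 variables and 4 base dimensions (M, L, T, Θ).
The dimension matrix has rank 4.
Independent dimensionless groups: 7 − 4 = 3.

3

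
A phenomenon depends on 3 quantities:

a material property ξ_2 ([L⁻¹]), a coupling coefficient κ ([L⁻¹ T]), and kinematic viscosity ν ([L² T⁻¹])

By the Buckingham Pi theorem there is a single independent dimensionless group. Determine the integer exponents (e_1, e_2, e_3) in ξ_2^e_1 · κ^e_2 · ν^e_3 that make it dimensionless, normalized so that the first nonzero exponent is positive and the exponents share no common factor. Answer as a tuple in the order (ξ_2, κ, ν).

(1, 1, 1)

L: e_1·(-1) + e_2·(-1) + e_3·(2) = 0
T: e_1·(0) + e_2·(1) + e_3·(-1) = 0
Solving this homogeneous linear system for the smallest-integer solution (first nonzero entry positive) gives (1, 1, 1).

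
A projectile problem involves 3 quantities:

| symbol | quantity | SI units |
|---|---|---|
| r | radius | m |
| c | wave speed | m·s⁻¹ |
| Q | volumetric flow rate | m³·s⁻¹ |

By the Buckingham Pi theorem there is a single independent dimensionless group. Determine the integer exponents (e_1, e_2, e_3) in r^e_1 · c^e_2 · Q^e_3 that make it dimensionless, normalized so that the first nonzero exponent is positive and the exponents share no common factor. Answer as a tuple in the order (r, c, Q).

L: e_1·(1) + e_2·(1) + e_3·(3) = 0
T: e_1·(0) + e_2·(-1) + e_3·(-1) = 0
Solving this homogeneous linear system for the smallest-integer solution (first nonzero entry positive) gives (2, 1, -1).

(2, 1, -1)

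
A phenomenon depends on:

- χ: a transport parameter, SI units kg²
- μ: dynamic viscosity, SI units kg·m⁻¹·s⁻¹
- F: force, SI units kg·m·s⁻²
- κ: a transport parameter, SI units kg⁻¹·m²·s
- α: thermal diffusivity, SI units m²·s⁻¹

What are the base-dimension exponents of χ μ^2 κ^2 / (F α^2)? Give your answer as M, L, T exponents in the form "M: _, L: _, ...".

M: 1, L: -3, T: 4

Collect each base-dimension exponent across the product:
  M: (2) + 2·(1) − (1) + 2·(-1) − 2·(0) = 1
  L: (0) + 2·(-1) − (1) + 2·(2) − 2·(2) = -3
  T: (0) + 2·(-1) − (-2) + 2·(1) − 2·(-1) = 4
So the dimensions are [M L⁻³ T⁴].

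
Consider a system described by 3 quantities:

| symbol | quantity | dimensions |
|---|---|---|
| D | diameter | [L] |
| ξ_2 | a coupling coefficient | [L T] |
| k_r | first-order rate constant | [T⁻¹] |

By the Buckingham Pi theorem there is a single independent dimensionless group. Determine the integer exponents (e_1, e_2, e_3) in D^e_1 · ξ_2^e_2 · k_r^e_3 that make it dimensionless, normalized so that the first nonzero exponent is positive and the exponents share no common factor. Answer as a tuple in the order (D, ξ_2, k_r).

(1, -1, -1)

L: e_1·(1) + e_2·(1) + e_3·(0) = 0
T: e_1·(0) + e_2·(1) + e_3·(-1) = 0
Solving this homogeneous linear system for the smallest-integer solution (first nonzero entry positive) gives (1, -1, -1).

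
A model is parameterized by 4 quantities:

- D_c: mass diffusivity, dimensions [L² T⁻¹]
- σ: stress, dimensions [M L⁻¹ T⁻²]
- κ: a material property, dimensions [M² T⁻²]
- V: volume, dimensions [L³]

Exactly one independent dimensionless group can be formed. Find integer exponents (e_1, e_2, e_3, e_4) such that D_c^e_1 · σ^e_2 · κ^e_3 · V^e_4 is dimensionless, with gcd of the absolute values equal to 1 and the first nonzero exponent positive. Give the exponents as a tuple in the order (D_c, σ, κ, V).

M: e_1·(0) + e_2·(1) + e_3·(2) + e_4·(0) = 0
L: e_1·(2) + e_2·(-1) + e_3·(0) + e_4·(3) = 0
T: e_1·(-1) + e_2·(-2) + e_3·(-2) + e_4·(0) = 0
Solving this homogeneous linear system for the smallest-integer solution (first nonzero entry positive) gives (2, -2, 1, -2).

(2, -2, 1, -2)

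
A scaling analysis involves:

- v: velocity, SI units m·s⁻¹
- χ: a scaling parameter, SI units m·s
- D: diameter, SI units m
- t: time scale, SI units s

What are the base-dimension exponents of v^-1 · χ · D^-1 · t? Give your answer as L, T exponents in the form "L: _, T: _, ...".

Collect each base-dimension exponent across the product:
  L: −(1) + (1) − (1) + (0) = -1
  T: −(-1) + (1) − (0) + (1) = 3
So the dimensions are [L⁻¹ T³].

L: -1, T: 3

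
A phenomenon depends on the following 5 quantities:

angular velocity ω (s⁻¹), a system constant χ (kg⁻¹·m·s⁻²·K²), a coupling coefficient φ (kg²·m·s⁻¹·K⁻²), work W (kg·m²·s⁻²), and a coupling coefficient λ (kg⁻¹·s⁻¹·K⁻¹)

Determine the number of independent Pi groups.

1

There are 5 variables and 4 base dimensions (M, L, T, Θ).
The dimension matrix has rank 4.
Independent dimensionless groups: 5 − 4 = 1.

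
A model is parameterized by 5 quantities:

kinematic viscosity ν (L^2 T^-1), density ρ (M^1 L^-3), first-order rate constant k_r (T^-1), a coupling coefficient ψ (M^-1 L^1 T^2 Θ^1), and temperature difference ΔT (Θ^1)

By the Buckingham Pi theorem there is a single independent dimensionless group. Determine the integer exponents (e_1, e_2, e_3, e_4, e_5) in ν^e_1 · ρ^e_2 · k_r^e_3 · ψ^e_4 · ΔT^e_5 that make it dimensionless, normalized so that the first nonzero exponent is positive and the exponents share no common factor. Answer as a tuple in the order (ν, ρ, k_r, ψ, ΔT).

(1, 1, 1, 1, -1)

M: e_1·(0) + e_2·(1) + e_3·(0) + e_4·(-1) + e_5·(0) = 0
L: e_1·(2) + e_2·(-3) + e_3·(0) + e_4·(1) + e_5·(0) = 0
T: e_1·(-1) + e_2·(0) + e_3·(-1) + e_4·(2) + e_5·(0) = 0
Θ: e_1·(0) + e_2·(0) + e_3·(0) + e_4·(1) + e_5·(1) = 0
Solving this homogeneous linear system for the smallest-integer solution (first nonzero entry positive) gives (1, 1, 1, 1, -1).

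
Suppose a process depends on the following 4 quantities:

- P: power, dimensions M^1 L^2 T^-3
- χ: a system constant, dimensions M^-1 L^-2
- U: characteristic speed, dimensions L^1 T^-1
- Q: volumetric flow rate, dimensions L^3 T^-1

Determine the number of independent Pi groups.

There are 4 variables and 3 base dimensions (M, L, T).
The dimension matrix has rank 3.
Independent dimensionless groups: 4 − 3 = 1.

1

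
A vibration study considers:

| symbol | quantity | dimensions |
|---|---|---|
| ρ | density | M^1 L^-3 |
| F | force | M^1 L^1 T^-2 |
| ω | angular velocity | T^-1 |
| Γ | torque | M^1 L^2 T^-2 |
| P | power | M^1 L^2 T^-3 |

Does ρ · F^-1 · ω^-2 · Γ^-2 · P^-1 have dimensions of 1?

Sum the exponent of each base dimension across the product:
  M: [ρ]_M − [F]_M − 2·[ω]_M − 2·[Γ]_M − [P]_M = (1) − (1) − 2·(0) − 2·(1) − (1) = -3
  L: [ρ]_L − [F]_L − 2·[ω]_L − 2·[Γ]_L − [P]_L = (-3) − (1) − 2·(0) − 2·(2) − (2) = -10
  T: [ρ]_T − [F]_T − 2·[ω]_T − 2·[Γ]_T − [P]_T = (0) − (-2) − 2·(-1) − 2·(-2) − (-3) = 11
Net dimensions [M⁻³ L⁻¹⁰ T¹¹] ≠ [1] — not dimensionless.

no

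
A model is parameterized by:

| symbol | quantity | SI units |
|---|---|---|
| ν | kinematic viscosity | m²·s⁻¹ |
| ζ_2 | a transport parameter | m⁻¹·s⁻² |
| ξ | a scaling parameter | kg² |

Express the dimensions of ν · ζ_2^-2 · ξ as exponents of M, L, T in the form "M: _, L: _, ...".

M: 2, L: 4, T: 3

Collect each base-dimension exponent across the product:
  M: (0) − 2·(0) + (2) = 2
  L: (2) − 2·(-1) + (0) = 4
  T: (-1) − 2·(-2) + (0) = 3
So the dimensions are [M² L⁴ T³].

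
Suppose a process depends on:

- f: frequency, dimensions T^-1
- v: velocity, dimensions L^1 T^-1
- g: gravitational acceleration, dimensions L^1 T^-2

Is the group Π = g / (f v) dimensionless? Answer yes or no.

Sum the exponent of each base dimension across the product:
  M: −[f]_M − [v]_M + [g]_M = −(0) − (0) + (0) = 0
  L: −[f]_L − [v]_L + [g]_L = −(0) − (1) + (1) = 0
  T: −[f]_T − [v]_T + [g]_T = −(-1) − (-1) + (-2) = 0
  Θ: −[f]_Θ − [v]_Θ + [g]_Θ = −(0) − (0) + (0) = 0
All base exponents vanish — dimensionless.

yes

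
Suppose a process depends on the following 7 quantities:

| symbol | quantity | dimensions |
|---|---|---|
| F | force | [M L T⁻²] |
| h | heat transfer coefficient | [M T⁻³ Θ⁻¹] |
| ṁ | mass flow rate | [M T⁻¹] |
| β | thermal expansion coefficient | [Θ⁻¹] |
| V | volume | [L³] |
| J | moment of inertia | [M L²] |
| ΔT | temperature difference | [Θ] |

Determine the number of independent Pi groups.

3

There are 7 variables and 4 base dimensions (M, L, T, Θ).
The dimension matrix has rank 4.
Independent dimensionless groups: 7 − 4 = 3.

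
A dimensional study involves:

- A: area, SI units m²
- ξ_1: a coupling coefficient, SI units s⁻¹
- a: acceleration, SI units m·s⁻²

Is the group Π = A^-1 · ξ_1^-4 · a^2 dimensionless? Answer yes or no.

Sum the exponent of each base dimension across the product:
  L: −[A]_L − 4·[ξ_1]_L + 2·[a]_L = −(2) − 4·(0) + 2·(1) = 0
  T: −[A]_T − 4·[ξ_1]_T + 2·[a]_T = −(0) − 4·(-1) + 2·(-2) = 0
All base exponents vanish — dimensionless.

yes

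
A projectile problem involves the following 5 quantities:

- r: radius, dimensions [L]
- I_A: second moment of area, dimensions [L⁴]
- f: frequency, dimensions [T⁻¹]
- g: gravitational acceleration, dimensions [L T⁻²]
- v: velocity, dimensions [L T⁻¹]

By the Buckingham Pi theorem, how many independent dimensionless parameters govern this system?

There are 5 variables and 2 base dimensions (L, T).
The dimension matrix has rank 2.
Independent dimensionless groups: 5 − 2 = 3.

3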